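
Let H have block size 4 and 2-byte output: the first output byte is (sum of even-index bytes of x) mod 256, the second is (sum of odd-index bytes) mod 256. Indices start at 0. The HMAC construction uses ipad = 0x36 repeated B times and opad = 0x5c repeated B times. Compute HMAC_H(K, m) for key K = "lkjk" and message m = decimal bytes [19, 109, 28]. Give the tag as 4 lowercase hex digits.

Key "lkjk" = 6c 6b 6a 6b is exactly B = 4 bytes: K' = 6c 6b 6a 6b.
K' ⊕ ipad = 5a 5d 5c 5d.  K' ⊕ opad = 30 37 36 37.
Inner input = (K'⊕ipad) ∥ m = 5a 5d 5c 5d ∥ 13 6d 1c.
Inner hash: even-index sum = 229 mod 256 = 229; odd-index sum = 295 mod 256 = 39 → e5 27.
Outer input = (K'⊕opad) ∥ inner = 30 37 36 37 ∥ e5 27.
Outer hash (tag): even-index sum = 331 mod 256 = 75; odd-index sum = 149 mod 256 = 149 → 4b 95.

4b95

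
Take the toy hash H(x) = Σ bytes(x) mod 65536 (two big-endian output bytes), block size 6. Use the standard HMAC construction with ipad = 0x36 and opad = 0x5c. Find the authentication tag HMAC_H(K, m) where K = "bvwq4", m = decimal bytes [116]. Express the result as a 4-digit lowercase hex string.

Key "bvwq4" = 62 76 77 71 34 is 5 bytes ≤ B = 6; zero-pad to 6 bytes: K' = 62 76 77 71 34 00.
K' ⊕ ipad = 54 40 41 47 02 36.  K' ⊕ opad = 3e 2a 2b 2d 68 5c.
Inner input = (K'⊕ipad) ∥ m = 54 40 41 47 02 36 ∥ 74.
Inner hash: sum = 84+64+65+71+2+54+116 = 456 → 01 c8.
Outer input = (K'⊕opad) ∥ inner = 3e 2a 2b 2d 68 5c ∥ 01 c8.
Outer hash (tag): sum = 62+42+43+45+104+92+1+200 = 589 → 02 4d.

024d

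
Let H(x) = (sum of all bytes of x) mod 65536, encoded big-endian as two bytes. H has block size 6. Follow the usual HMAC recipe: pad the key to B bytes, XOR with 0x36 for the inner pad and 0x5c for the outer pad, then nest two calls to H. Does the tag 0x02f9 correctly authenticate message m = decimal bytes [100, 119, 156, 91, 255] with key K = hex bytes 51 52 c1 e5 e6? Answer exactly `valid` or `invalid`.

valid

Key hex bytes 51 52 c1 e5 e6 is 5 bytes ≤ B = 6; zero-pad to 6 bytes: K' = 51 52 c1 e5 e6 00.
K' ⊕ ipad = 67 64 f7 d3 d0 36; K' ⊕ opad = 0d 0e 9d b9 ba 5c.
Inner hash: sum = 103+100+247+211+208+54+100+119+156+91+255 = 1644 → 06 6c.
Outer hash (recomputed tag): sum = 13+14+157+185+186+92+6+108 = 761 → 02 f9.
Recomputed tag = 02f9; claimed = 02f9 → match.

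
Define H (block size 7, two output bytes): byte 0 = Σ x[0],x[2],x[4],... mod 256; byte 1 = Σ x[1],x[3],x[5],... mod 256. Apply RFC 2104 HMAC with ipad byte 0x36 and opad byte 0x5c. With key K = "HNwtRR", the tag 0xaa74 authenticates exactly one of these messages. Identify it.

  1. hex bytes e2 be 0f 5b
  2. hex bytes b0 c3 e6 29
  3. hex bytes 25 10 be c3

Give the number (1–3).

Key "HNwtRR" = 48 4e 77 74 52 52 is 6 bytes ≤ B = 7; zero-pad to 7 bytes: K' = 48 4e 77 74 52 52 00.
K' ⊕ ipad = 7e 78 41 42 64 64 36; K' ⊕ opad = 14 12 2b 28 0e 0e 5c.
m1: inner = H(7e 78 41 42 64 64 36 e2 be 0f 5b) = 72 0f; tag = H(14 12 2b 28 0e 0e 5c 72 0f) = b8ba
m2: inner = H(7e 78 41 42 64 64 36 b0 c3 e6 29) = 45 b4; tag = H(14 12 2b 28 0e 0e 5c 45 b4) = 5d8d
m3: inner = H(7e 78 41 42 64 64 36 25 10 be c3) = 2c 01; tag = H(14 12 2b 28 0e 0e 5c 2c 01) = aa74 ← matches

3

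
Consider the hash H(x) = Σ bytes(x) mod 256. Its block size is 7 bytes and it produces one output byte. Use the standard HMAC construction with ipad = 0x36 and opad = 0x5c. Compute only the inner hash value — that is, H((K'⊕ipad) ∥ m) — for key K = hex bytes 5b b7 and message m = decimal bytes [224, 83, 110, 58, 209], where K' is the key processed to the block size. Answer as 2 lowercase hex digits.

Key hex bytes 5b b7 is 2 bytes ≤ B = 7; zero-pad to 7 bytes: K' = 5b b7 00 00 00 00 00.
K' ⊕ ipad = 6d 81 36 36 36 36 36.
Inner input = 6d 81 36 36 36 36 36 ∥ e0 53 6e 3a d1.
Inner hash: sum = 109+129+54+54+54+54+54+224+83+110+58+209 = 1192; mod 256 = 168 → a8.

a8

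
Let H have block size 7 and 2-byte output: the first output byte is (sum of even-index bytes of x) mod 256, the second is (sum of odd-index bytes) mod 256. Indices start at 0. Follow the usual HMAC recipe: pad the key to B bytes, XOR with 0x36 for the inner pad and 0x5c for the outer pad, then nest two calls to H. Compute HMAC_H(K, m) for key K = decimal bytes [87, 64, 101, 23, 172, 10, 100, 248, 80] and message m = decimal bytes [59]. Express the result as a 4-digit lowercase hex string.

Key decimal bytes [87, 64, 101, 23, 172, 10, 100, 248, 80] = 57 40 65 17 ac 0a 64 f8 50 is 9 bytes > B = 7, so hash it first: H(key) = 1c 59, then zero-pad to 7 bytes: K' = 1c 59 00 00 00 00 00.
K' ⊕ ipad = 2a 6f 36 36 36 36 36.  K' ⊕ opad = 40 05 5c 5c 5c 5c 5c.
Inner input = (K'⊕ipad) ∥ m = 2a 6f 36 36 36 36 36 ∥ 3b.
Inner hash: even-index sum = 204 mod 256 = 204; odd-index sum = 278 mod 256 = 22 → cc 16.
Outer input = (K'⊕opad) ∥ inner = 40 05 5c 5c 5c 5c 5c ∥ cc 16.
Outer hash (tag): even-index sum = 362 mod 256 = 106; odd-index sum = 393 mod 256 = 137 → 6a 89.

6a89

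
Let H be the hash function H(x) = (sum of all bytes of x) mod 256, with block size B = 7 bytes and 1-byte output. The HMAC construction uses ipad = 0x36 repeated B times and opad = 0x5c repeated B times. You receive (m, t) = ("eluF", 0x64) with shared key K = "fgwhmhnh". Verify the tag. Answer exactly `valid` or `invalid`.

valid

Key "fgwhmhnh" = 66 67 77 68 6d 68 6e 68 is 8 bytes > B = 7, so hash it first: H(key) = 57, then zero-pad to 7 bytes: K' = 57 00 00 00 00 00 00.
K' ⊕ ipad = 61 36 36 36 36 36 36; K' ⊕ opad = 0b 5c 5c 5c 5c 5c 5c.
Inner hash: sum = 97+54+54+54+54+54+54+101+108+117+70 = 817; mod 256 = 49 → 31.
Outer hash (recomputed tag): sum = 11+92+92+92+92+92+92+49 = 612; mod 256 = 100 → 64.
Recomputed tag = 64; claimed = 64 → match.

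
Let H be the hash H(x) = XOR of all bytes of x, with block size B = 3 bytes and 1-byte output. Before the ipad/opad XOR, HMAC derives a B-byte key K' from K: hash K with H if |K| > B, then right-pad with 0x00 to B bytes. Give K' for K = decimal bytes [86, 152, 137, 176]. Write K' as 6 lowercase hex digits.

|K| = 4 > B = 3, so first hash the key.
H(K): XOR 56⊕98⊕89⊕b0 = f7.
Zero-pad H(K) = f7 to 3 bytes: K' = f7 00 00.

f70000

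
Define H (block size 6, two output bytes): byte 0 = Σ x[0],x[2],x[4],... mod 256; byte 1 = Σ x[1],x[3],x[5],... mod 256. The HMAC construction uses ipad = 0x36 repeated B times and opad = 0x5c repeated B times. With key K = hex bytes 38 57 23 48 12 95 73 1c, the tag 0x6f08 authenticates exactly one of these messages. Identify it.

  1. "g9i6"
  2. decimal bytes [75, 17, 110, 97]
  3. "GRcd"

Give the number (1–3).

Key hex bytes 38 57 23 48 12 95 73 1c is 8 bytes > B = 6, so hash it first: H(key) = e0 50, then zero-pad to 6 bytes: K' = e0 50 00 00 00 00.
K' ⊕ ipad = d6 66 36 36 36 36; K' ⊕ opad = bc 0c 5c 5c 5c 5c.
m1: inner = H(d6 66 36 36 36 36 67 39 69 36) = 12 41; tag = H(bc 0c 5c 5c 5c 5c 12 41) = 8605
m2: inner = H(d6 66 36 36 36 36 4b 11 6e 61) = fb 44; tag = H(bc 0c 5c 5c 5c 5c fb 44) = 6f08 ← matches
m3: inner = H(d6 66 36 36 36 36 47 52 63 64) = ec 88; tag = H(bc 0c 5c 5c 5c 5c ec 88) = 604c

2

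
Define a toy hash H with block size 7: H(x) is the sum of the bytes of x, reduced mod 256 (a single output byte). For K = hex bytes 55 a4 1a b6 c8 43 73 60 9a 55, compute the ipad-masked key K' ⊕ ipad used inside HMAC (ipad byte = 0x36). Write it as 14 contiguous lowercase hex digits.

Key hex bytes 55 a4 1a b6 c8 43 73 60 9a 55 is 10 bytes > B = 7, so hash it first: H(key) = 96, then zero-pad to 7 bytes: K' = 96 00 00 00 00 00 00.
XOR each byte with 0x36: 96⊕36=a0, 00⊕36=36, 00⊕36=36, 00⊕36=36, 00⊕36=36, 00⊕36=36, 00⊕36=36.

a0363636363636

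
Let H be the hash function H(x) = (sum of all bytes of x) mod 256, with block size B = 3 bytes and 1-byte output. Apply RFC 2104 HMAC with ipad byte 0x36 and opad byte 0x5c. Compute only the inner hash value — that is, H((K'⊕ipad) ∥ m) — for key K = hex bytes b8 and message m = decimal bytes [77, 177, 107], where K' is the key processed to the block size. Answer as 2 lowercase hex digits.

63

Key hex bytes b8 is 1 byte ≤ B = 3; zero-pad to 3 bytes: K' = b8 00 00.
K' ⊕ ipad = 8e 36 36.
Inner input = 8e 36 36 ∥ 4d b1 6b.
Inner hash: sum = 142+54+54+77+177+107 = 611; mod 256 = 99 → 63.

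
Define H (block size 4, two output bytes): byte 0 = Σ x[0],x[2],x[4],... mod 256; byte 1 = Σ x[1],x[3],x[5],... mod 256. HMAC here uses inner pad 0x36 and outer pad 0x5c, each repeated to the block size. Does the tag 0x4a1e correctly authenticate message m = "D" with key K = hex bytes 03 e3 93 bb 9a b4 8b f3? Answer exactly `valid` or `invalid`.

valid

Key hex bytes 03 e3 93 bb 9a b4 8b f3 is 8 bytes > B = 4, so hash it first: H(key) = bb 45, then zero-pad to 4 bytes: K' = bb 45 00 00.
K' ⊕ ipad = 8d 73 36 36; K' ⊕ opad = e7 19 5c 5c.
Inner hash: even-index sum = 263 mod 256 = 7; odd-index sum = 169 mod 256 = 169 → 07 a9.
Outer hash (recomputed tag): even-index sum = 330 mod 256 = 74; odd-index sum = 286 mod 256 = 30 → 4a 1e.
Recomputed tag = 4a1e; claimed = 4a1e → match.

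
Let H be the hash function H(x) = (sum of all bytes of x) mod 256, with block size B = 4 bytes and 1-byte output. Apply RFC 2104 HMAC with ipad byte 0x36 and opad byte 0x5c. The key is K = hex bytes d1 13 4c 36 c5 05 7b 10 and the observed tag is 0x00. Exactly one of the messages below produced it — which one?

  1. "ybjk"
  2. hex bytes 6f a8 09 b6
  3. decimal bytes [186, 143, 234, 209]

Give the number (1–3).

2

Key hex bytes d1 13 4c 36 c5 05 7b 10 is 8 bytes > B = 4, so hash it first: H(key) = bb, then zero-pad to 4 bytes: K' = bb 00 00 00.
K' ⊕ ipad = 8d 36 36 36; K' ⊕ opad = e7 5c 5c 5c.
m1: inner = H(8d 36 36 36 79 62 6a 6b) = df; tag = H(e7 5c 5c 5c df) = da
m2: inner = H(8d 36 36 36 6f a8 09 b6) = 05; tag = H(e7 5c 5c 5c 05) = 00 ← matches
m3: inner = H(8d 36 36 36 ba 8f ea d1) = 33; tag = H(e7 5c 5c 5c 33) = 2e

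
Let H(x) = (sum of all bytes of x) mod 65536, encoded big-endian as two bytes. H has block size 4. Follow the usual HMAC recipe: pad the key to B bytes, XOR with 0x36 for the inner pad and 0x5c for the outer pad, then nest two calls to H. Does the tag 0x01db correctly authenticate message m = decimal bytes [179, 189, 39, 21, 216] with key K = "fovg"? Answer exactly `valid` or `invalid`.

Key "fovg" = 66 6f 76 67 is exactly B = 4 bytes: K' = 66 6f 76 67.
K' ⊕ ipad = 50 59 40 51; K' ⊕ opad = 3a 33 2a 3b.
Inner hash: sum = 80+89+64+81+179+189+39+21+216 = 958 → 03 be.
Outer hash (recomputed tag): sum = 58+51+42+59+3+190 = 403 → 01 93.
Recomputed tag = 0193; claimed = 01db → mismatch.

invalid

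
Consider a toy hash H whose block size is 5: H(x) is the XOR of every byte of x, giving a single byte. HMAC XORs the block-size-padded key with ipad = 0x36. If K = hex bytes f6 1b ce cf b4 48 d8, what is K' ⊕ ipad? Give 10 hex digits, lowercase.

fe36363636

Key hex bytes f6 1b ce cf b4 48 d8 is 7 bytes > B = 5, so hash it first: H(key) = c8, then zero-pad to 5 bytes: K' = c8 00 00 00 00.
XOR each byte with 0x36: c8⊕36=fe, 00⊕36=36, 00⊕36=36, 00⊕36=36, 00⊕36=36.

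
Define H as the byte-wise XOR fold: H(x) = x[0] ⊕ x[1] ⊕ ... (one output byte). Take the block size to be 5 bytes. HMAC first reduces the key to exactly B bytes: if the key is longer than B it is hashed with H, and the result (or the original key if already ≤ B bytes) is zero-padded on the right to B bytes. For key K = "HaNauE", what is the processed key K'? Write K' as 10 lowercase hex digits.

|K| = 6 > B = 5, so first hash the key.
H(K): XOR 48⊕61⊕4e⊕61⊕75⊕45 = 36.
Zero-pad H(K) = 36 to 5 bytes: K' = 36 00 00 00 00.

3600000000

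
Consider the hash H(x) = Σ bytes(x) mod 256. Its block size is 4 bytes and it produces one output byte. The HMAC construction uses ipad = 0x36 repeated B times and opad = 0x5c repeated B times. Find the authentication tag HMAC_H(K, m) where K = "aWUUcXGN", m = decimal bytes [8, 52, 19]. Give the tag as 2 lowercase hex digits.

77

Key "aWUUcXGN" = 61 57 55 55 63 58 47 4e is 8 bytes > B = 4, so hash it first: H(key) = b2, then zero-pad to 4 bytes: K' = b2 00 00 00.
K' ⊕ ipad = 84 36 36 36.  K' ⊕ opad = ee 5c 5c 5c.
Inner input = (K'⊕ipad) ∥ m = 84 36 36 36 ∥ 08 34 13.
Inner hash: sum = 132+54+54+54+8+52+19 = 373; mod 256 = 117 → 75.
Outer input = (K'⊕opad) ∥ inner = ee 5c 5c 5c ∥ 75.
Outer hash (tag): sum = 238+92+92+92+117 = 631; mod 256 = 119 → 77.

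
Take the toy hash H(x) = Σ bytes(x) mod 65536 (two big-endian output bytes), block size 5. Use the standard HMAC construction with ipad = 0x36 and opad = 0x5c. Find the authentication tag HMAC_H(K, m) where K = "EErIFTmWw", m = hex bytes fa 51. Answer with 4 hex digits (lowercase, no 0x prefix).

Key "EErIFTmWw" = 45 45 72 49 46 54 6d 57 77 is 9 bytes > B = 5, so hash it first: H(key) = 03 1a, then zero-pad to 5 bytes: K' = 03 1a 00 00 00.
K' ⊕ ipad = 35 2c 36 36 36.  K' ⊕ opad = 5f 46 5c 5c 5c.
Inner input = (K'⊕ipad) ∥ m = 35 2c 36 36 36 ∥ fa 51.
Inner hash: sum = 53+44+54+54+54+250+81 = 590 → 02 4e.
Outer input = (K'⊕opad) ∥ inner = 5f 46 5c 5c 5c ∥ 02 4e.
Outer hash (tag): sum = 95+70+92+92+92+2+78 = 521 → 02 09.

0209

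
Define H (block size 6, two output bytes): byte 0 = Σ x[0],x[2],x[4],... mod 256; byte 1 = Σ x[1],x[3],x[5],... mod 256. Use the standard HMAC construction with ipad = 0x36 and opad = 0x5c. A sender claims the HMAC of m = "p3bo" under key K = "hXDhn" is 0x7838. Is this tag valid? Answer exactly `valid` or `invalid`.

valid

Key "hXDhn" = 68 58 44 68 6e is 5 bytes ≤ B = 6; zero-pad to 6 bytes: K' = 68 58 44 68 6e 00.
K' ⊕ ipad = 5e 6e 72 5e 58 36; K' ⊕ opad = 34 04 18 34 32 5c.
Inner hash: even-index sum = 506 mod 256 = 250; odd-index sum = 420 mod 256 = 164 → fa a4.
Outer hash (recomputed tag): even-index sum = 376 mod 256 = 120; odd-index sum = 312 mod 256 = 56 → 78 38.
Recomputed tag = 7838; claimed = 7838 → match.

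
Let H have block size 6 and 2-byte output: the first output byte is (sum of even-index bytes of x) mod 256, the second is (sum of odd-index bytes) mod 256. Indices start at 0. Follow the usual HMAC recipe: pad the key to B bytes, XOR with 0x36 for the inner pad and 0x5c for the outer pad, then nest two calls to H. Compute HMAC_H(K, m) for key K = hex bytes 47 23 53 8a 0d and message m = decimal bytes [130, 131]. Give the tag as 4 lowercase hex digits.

0e3b

Key hex bytes 47 23 53 8a 0d is 5 bytes ≤ B = 6; zero-pad to 6 bytes: K' = 47 23 53 8a 0d 00.
K' ⊕ ipad = 71 15 65 bc 3b 36.  K' ⊕ opad = 1b 7f 0f d6 51 5c.
Inner input = (K'⊕ipad) ∥ m = 71 15 65 bc 3b 36 ∥ 82 83.
Inner hash: even-index sum = 403 mod 256 = 147; odd-index sum = 394 mod 256 = 138 → 93 8a.
Outer input = (K'⊕opad) ∥ inner = 1b 7f 0f d6 51 5c ∥ 93 8a.
Outer hash (tag): even-index sum = 270 mod 256 = 14; odd-index sum = 571 mod 256 = 59 → 0e 3b.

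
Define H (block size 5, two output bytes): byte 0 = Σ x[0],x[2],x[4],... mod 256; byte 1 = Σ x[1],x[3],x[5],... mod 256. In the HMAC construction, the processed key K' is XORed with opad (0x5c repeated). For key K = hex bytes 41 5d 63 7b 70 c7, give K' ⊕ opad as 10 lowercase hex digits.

Key hex bytes 41 5d 63 7b 70 c7 is 6 bytes > B = 5, so hash it first: H(key) = 14 9f, then zero-pad to 5 bytes: K' = 14 9f 00 00 00.
XOR each byte with 0x5c: 14⊕5c=48, 9f⊕5c=c3, 00⊕5c=5c, 00⊕5c=5c, 00⊕5c=5c.

48c35c5c5c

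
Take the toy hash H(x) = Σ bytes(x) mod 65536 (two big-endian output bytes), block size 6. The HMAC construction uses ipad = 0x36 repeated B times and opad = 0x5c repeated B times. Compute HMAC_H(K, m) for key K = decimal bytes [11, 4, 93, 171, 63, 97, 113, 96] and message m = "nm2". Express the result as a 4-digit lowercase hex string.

Key decimal bytes [11, 4, 93, 171, 63, 97, 113, 96] = 0b 04 5d ab 3f 61 71 60 is 8 bytes > B = 6, so hash it first: H(key) = 02 88, then zero-pad to 6 bytes: K' = 02 88 00 00 00 00.
K' ⊕ ipad = 34 be 36 36 36 36.  K' ⊕ opad = 5e d4 5c 5c 5c 5c.
Inner input = (K'⊕ipad) ∥ m = 34 be 36 36 36 36 ∥ 6e 6d 32.
Inner hash: sum = 52+190+54+54+54+54+110+109+50 = 727 → 02 d7.
Outer input = (K'⊕opad) ∥ inner = 5e d4 5c 5c 5c 5c ∥ 02 d7.
Outer hash (tag): sum = 94+212+92+92+92+92+2+215 = 891 → 03 7b.

037b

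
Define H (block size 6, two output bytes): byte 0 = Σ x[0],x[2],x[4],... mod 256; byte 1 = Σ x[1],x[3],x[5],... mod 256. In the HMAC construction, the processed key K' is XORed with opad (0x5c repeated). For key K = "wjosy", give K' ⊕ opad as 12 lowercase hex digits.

Key "wjosy" = 77 6a 6f 73 79 is 5 bytes ≤ B = 6; zero-pad to 6 bytes: K' = 77 6a 6f 73 79 00.
XOR each byte with 0x5c: 77⊕5c=2b, 6a⊕5c=36, 6f⊕5c=33, 73⊕5c=2f, 79⊕5c=25, 00⊕5c=5c.

2b36332f255c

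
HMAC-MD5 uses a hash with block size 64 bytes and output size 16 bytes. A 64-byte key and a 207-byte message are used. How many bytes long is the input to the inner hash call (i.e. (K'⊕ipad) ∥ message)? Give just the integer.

271

Key is 64 ≤ 64 bytes, zero-padded: |K'| = 64.
Inner input = (K'⊕ipad) ∥ m → 64 + 207 = 271 bytes.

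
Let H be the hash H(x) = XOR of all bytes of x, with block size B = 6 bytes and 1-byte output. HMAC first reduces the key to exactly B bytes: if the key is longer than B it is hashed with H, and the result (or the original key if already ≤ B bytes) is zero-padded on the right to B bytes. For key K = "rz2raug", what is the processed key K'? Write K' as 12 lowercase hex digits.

|K| = 7 > B = 6, so first hash the key.
H(K): XOR 72⊕7a⊕32⊕72⊕61⊕75⊕67 = 3b.
Zero-pad H(K) = 3b to 6 bytes: K' = 3b 00 00 00 00 00.

3b0000000000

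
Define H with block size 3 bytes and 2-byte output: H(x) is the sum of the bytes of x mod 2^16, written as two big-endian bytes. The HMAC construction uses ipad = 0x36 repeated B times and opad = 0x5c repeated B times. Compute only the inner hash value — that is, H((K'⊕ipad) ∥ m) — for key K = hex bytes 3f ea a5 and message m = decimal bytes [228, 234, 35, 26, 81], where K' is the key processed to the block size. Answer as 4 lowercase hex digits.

03d4

Key hex bytes 3f ea a5 is exactly B = 3 bytes: K' = 3f ea a5.
K' ⊕ ipad = 09 dc 93.
Inner input = 09 dc 93 ∥ e4 ea 23 1a 51.
Inner hash: sum = 9+220+147+228+234+35+26+81 = 980 → 03 d4.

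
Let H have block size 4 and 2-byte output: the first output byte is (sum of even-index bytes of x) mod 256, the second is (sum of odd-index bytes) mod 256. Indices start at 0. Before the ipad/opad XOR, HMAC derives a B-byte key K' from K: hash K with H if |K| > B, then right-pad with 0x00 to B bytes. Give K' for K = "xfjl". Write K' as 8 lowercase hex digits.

Key "xfjl" = 78 66 6a 6c is exactly B = 4 bytes: K' = 78 66 6a 6c.

78666a6c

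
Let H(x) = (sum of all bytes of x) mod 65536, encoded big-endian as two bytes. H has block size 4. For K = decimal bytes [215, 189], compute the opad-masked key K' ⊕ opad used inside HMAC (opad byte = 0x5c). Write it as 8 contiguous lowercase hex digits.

8be15c5c

Key decimal bytes [215, 189] = d7 bd is 2 bytes ≤ B = 4; zero-pad to 4 bytes: K' = d7 bd 00 00.
XOR each byte with 0x5c: d7⊕5c=8b, bd⊕5c=e1, 00⊕5c=5c, 00⊕5c=5c.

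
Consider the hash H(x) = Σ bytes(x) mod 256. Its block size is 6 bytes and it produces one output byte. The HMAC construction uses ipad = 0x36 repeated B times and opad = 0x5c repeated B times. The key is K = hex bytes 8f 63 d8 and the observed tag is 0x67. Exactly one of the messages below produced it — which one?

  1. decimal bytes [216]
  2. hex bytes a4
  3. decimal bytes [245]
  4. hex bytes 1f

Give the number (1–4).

Key hex bytes 8f 63 d8 is 3 bytes ≤ B = 6; zero-pad to 6 bytes: K' = 8f 63 d8 00 00 00.
K' ⊕ ipad = b9 55 ee 36 36 36; K' ⊕ opad = d3 3f 84 5c 5c 5c.
m1: inner = H(b9 55 ee 36 36 36 d8) = 76; tag = H(d3 3f 84 5c 5c 5c 76) = 20
m2: inner = H(b9 55 ee 36 36 36 a4) = 42; tag = H(d3 3f 84 5c 5c 5c 42) = ec
m3: inner = H(b9 55 ee 36 36 36 f5) = 93; tag = H(d3 3f 84 5c 5c 5c 93) = 3d
m4: inner = H(b9 55 ee 36 36 36 1f) = bd; tag = H(d3 3f 84 5c 5c 5c bd) = 67 ← matches

4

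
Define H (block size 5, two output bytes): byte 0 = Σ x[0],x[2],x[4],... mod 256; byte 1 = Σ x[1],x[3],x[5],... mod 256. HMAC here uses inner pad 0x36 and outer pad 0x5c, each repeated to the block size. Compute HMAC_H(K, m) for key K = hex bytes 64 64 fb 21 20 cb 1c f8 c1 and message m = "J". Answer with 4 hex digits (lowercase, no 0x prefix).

Key hex bytes 64 64 fb 21 20 cb 1c f8 c1 is 9 bytes > B = 5, so hash it first: H(key) = 5c 48, then zero-pad to 5 bytes: K' = 5c 48 00 00 00.
K' ⊕ ipad = 6a 7e 36 36 36.  K' ⊕ opad = 00 14 5c 5c 5c.
Inner input = (K'⊕ipad) ∥ m = 6a 7e 36 36 36 ∥ 4a.
Inner hash: even-index sum = 214 mod 256 = 214; odd-index sum = 254 mod 256 = 254 → d6 fe.
Outer input = (K'⊕opad) ∥ inner = 00 14 5c 5c 5c ∥ d6 fe.
Outer hash (tag): even-index sum = 438 mod 256 = 182; odd-index sum = 326 mod 256 = 70 → b6 46.

b646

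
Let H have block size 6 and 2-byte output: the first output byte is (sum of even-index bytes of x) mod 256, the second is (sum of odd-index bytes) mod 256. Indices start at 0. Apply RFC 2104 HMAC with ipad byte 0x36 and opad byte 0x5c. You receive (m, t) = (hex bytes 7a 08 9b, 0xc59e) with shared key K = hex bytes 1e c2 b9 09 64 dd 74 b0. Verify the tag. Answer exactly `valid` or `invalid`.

Key hex bytes 1e c2 b9 09 64 dd 74 b0 is 8 bytes > B = 6, so hash it first: H(key) = af 58, then zero-pad to 6 bytes: K' = af 58 00 00 00 00.
K' ⊕ ipad = 99 6e 36 36 36 36; K' ⊕ opad = f3 04 5c 5c 5c 5c.
Inner hash: even-index sum = 538 mod 256 = 26; odd-index sum = 226 mod 256 = 226 → 1a e2.
Outer hash (recomputed tag): even-index sum = 453 mod 256 = 197; odd-index sum = 414 mod 256 = 158 → c5 9e.
Recomputed tag = c59e; claimed = c59e → match.

valid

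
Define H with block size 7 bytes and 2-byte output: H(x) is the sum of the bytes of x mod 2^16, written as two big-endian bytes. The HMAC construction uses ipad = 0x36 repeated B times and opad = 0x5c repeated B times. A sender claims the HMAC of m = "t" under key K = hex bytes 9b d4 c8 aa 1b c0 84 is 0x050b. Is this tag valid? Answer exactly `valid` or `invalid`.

Key hex bytes 9b d4 c8 aa 1b c0 84 is exactly B = 7 bytes: K' = 9b d4 c8 aa 1b c0 84.
K' ⊕ ipad = ad e2 fe 9c 2d f6 b2; K' ⊕ opad = c7 88 94 f6 47 9c d8.
Inner hash: sum = 173+226+254+156+45+246+178+116 = 1394 → 05 72.
Outer hash (recomputed tag): sum = 199+136+148+246+71+156+216+5+114 = 1291 → 05 0b.
Recomputed tag = 050b; claimed = 050b → match.

valid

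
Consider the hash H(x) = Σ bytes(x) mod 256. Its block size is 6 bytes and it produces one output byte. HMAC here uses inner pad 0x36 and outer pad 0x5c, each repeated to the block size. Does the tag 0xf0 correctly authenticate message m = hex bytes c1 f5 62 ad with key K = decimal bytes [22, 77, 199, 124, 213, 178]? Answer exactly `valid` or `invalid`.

invalid

Key decimal bytes [22, 77, 199, 124, 213, 178] = 16 4d c7 7c d5 b2 is exactly B = 6 bytes: K' = 16 4d c7 7c d5 b2.
K' ⊕ ipad = 20 7b f1 4a e3 84; K' ⊕ opad = 4a 11 9b 20 89 ee.
Inner hash: sum = 32+123+241+74+227+132+193+245+98+173 = 1538; mod 256 = 2 → 02.
Outer hash (recomputed tag): sum = 74+17+155+32+137+238+2 = 655; mod 256 = 143 → 8f.
Recomputed tag = 8f; claimed = f0 → mismatch.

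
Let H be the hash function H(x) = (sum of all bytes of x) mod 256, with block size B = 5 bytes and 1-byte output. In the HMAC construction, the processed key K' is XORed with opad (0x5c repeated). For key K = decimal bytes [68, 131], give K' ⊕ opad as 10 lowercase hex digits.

Key decimal bytes [68, 131] = 44 83 is 2 bytes ≤ B = 5; zero-pad to 5 bytes: K' = 44 83 00 00 00.
XOR each byte with 0x5c: 44⊕5c=18, 83⊕5c=df, 00⊕5c=5c, 00⊕5c=5c, 00⊕5c=5c.

18df5c5c5c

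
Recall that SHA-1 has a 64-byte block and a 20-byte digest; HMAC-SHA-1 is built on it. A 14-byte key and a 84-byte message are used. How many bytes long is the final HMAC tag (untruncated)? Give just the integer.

20

The tag is one SHA-1 digest: 20 bytes.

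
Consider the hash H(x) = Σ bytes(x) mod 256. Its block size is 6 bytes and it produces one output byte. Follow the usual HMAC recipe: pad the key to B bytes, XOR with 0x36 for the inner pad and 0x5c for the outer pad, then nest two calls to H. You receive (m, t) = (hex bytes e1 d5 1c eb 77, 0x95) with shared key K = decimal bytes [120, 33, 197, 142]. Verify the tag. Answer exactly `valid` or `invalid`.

invalid

Key decimal bytes [120, 33, 197, 142] = 78 21 c5 8e is 4 bytes ≤ B = 6; zero-pad to 6 bytes: K' = 78 21 c5 8e 00 00.
K' ⊕ ipad = 4e 17 f3 b8 36 36; K' ⊕ opad = 24 7d 99 d2 5c 5c.
Inner hash: sum = 78+23+243+184+54+54+225+213+28+235+119 = 1456; mod 256 = 176 → b0.
Outer hash (recomputed tag): sum = 36+125+153+210+92+92+176 = 884; mod 256 = 116 → 74.
Recomputed tag = 74; claimed = 95 → mismatch.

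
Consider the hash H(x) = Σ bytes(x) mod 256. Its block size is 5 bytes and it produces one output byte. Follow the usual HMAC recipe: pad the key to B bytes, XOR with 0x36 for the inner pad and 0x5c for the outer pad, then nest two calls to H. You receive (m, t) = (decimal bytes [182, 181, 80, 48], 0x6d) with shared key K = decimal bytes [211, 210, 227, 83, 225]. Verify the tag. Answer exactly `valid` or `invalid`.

Key decimal bytes [211, 210, 227, 83, 225] = d3 d2 e3 53 e1 is exactly B = 5 bytes: K' = d3 d2 e3 53 e1.
K' ⊕ ipad = e5 e4 d5 65 d7; K' ⊕ opad = 8f 8e bf 0f bd.
Inner hash: sum = 229+228+213+101+215+182+181+80+48 = 1477; mod 256 = 197 → c5.
Outer hash (recomputed tag): sum = 143+142+191+15+189+197 = 877; mod 256 = 109 → 6d.
Recomputed tag = 6d; claimed = 6d → match.

valid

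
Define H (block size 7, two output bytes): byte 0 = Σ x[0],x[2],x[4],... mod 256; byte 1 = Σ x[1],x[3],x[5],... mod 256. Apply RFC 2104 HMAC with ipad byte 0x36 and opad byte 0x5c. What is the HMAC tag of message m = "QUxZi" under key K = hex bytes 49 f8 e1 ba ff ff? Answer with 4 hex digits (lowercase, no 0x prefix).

Key hex bytes 49 f8 e1 ba ff ff is 6 bytes ≤ B = 7; zero-pad to 7 bytes: K' = 49 f8 e1 ba ff ff 00.
K' ⊕ ipad = 7f ce d7 8c c9 c9 36.  K' ⊕ opad = 15 a4 bd e6 a3 a3 5c.
Inner input = (K'⊕ipad) ∥ m = 7f ce d7 8c c9 c9 36 ∥ 51 55 78 5a 69.
Inner hash: even-index sum = 772 mod 256 = 4; odd-index sum = 853 mod 256 = 85 → 04 55.
Outer input = (K'⊕opad) ∥ inner = 15 a4 bd e6 a3 a3 5c ∥ 04 55.
Outer hash (tag): even-index sum = 550 mod 256 = 38; odd-index sum = 561 mod 256 = 49 → 26 31.

2631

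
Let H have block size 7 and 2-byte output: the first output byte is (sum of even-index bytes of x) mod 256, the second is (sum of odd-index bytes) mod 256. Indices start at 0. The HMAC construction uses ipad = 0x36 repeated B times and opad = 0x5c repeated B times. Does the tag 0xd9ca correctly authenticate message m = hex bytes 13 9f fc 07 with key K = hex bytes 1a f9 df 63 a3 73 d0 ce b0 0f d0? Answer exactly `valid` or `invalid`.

Key hex bytes 1a f9 df 63 a3 73 d0 ce b0 0f d0 is 11 bytes > B = 7, so hash it first: H(key) = ec ac, then zero-pad to 7 bytes: K' = ec ac 00 00 00 00 00.
K' ⊕ ipad = da 9a 36 36 36 36 36; K' ⊕ opad = b0 f0 5c 5c 5c 5c 5c.
Inner hash: even-index sum = 546 mod 256 = 34; odd-index sum = 533 mod 256 = 21 → 22 15.
Outer hash (recomputed tag): even-index sum = 473 mod 256 = 217; odd-index sum = 458 mod 256 = 202 → d9 ca.
Recomputed tag = d9ca; claimed = d9ca → match.

valid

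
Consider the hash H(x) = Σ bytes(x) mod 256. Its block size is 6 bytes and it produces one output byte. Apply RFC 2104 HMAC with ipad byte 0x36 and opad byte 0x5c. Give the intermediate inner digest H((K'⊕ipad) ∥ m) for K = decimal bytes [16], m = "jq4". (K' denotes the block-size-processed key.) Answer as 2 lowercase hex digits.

Key decimal bytes [16] = 10 is 1 byte ≤ B = 6; zero-pad to 6 bytes: K' = 10 00 00 00 00 00.
K' ⊕ ipad = 26 36 36 36 36 36.
Inner input = 26 36 36 36 36 36 ∥ 6a 71 34.
Inner hash: sum = 38+54+54+54+54+54+106+113+52 = 579; mod 256 = 67 → 43.

43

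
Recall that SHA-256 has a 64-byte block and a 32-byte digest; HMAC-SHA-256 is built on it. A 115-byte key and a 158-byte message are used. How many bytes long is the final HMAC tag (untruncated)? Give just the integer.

32

The tag is one SHA-256 digest: 32 bytes.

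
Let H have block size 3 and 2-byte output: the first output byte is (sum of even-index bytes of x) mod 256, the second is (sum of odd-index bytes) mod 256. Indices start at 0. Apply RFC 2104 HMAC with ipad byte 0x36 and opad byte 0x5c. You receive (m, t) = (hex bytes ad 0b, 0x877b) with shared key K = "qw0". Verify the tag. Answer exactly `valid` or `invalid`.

Key "qw0" = 71 77 30 is exactly B = 3 bytes: K' = 71 77 30.
K' ⊕ ipad = 47 41 06; K' ⊕ opad = 2d 2b 6c.
Inner hash: even-index sum = 88 mod 256 = 88; odd-index sum = 238 mod 256 = 238 → 58 ee.
Outer hash (recomputed tag): even-index sum = 391 mod 256 = 135; odd-index sum = 131 mod 256 = 131 → 87 83.
Recomputed tag = 8783; claimed = 877b → mismatch.

invalid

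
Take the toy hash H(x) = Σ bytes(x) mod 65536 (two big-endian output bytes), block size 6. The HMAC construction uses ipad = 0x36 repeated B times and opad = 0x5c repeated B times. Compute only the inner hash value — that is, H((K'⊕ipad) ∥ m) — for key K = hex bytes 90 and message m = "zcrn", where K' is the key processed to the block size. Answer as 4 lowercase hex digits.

0371

Key hex bytes 90 is 1 byte ≤ B = 6; zero-pad to 6 bytes: K' = 90 00 00 00 00 00.
K' ⊕ ipad = a6 36 36 36 36 36.
Inner input = a6 36 36 36 36 36 ∥ 7a 63 72 6e.
Inner hash: sum = 166+54+54+54+54+54+122+99+114+110 = 881 → 03 71.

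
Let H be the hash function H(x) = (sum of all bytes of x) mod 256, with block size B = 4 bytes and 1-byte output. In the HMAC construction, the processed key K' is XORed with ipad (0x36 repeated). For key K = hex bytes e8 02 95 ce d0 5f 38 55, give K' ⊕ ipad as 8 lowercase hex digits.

3f363636

Key hex bytes e8 02 95 ce d0 5f 38 55 is 8 bytes > B = 4, so hash it first: H(key) = 09, then zero-pad to 4 bytes: K' = 09 00 00 00.
XOR each byte with 0x36: 09⊕36=3f, 00⊕36=36, 00⊕36=36, 00⊕36=36.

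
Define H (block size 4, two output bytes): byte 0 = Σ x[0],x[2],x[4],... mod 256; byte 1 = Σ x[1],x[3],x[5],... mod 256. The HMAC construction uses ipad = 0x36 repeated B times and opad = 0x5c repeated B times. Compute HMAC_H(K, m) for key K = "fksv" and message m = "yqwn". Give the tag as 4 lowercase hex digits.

Key "fksv" = 66 6b 73 76 is exactly B = 4 bytes: K' = 66 6b 73 76.
K' ⊕ ipad = 50 5d 45 40.  K' ⊕ opad = 3a 37 2f 2a.
Inner input = (K'⊕ipad) ∥ m = 50 5d 45 40 ∥ 79 71 77 6e.
Inner hash: even-index sum = 389 mod 256 = 133; odd-index sum = 380 mod 256 = 124 → 85 7c.
Outer input = (K'⊕opad) ∥ inner = 3a 37 2f 2a ∥ 85 7c.
Outer hash (tag): even-index sum = 238 mod 256 = 238; odd-index sum = 221 mod 256 = 221 → ee dd.

eedd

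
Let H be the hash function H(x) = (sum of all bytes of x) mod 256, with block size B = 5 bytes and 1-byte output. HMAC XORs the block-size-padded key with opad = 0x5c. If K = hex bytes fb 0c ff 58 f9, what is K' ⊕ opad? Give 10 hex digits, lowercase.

a750a304a5

Key hex bytes fb 0c ff 58 f9 is exactly B = 5 bytes: K' = fb 0c ff 58 f9.
XOR each byte with 0x5c: fb⊕5c=a7, 0c⊕5c=50, ff⊕5c=a3, 58⊕5c=04, f9⊕5c=a5.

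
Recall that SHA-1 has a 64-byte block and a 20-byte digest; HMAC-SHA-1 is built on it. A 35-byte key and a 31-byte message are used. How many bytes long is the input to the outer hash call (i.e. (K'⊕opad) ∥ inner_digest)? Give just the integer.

Key is 35 ≤ 64 bytes, zero-padded: |K'| = 64.
Outer input = (K'⊕opad) ∥ H(inner) → 64 + 20 = 84 bytes.

84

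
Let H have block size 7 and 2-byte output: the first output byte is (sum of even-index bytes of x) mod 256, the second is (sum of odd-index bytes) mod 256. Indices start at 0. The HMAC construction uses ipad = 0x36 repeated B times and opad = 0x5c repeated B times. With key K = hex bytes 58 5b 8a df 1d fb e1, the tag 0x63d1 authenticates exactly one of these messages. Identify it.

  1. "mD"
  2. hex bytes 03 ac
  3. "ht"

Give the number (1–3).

3

Key hex bytes 58 5b 8a df 1d fb e1 is exactly B = 7 bytes: K' = 58 5b 8a df 1d fb e1.
K' ⊕ ipad = 6e 6d bc e9 2b cd d7; K' ⊕ opad = 04 07 d6 83 41 a7 bd.
m1: inner = H(6e 6d bc e9 2b cd d7 6d 44) = 70 90; tag = H(04 07 d6 83 41 a7 bd 70 90) = 68a1
m2: inner = H(6e 6d bc e9 2b cd d7 03 ac) = d8 26; tag = H(04 07 d6 83 41 a7 bd d8 26) = fe09
m3: inner = H(6e 6d bc e9 2b cd d7 68 74) = a0 8b; tag = H(04 07 d6 83 41 a7 bd a0 8b) = 63d1 ← matches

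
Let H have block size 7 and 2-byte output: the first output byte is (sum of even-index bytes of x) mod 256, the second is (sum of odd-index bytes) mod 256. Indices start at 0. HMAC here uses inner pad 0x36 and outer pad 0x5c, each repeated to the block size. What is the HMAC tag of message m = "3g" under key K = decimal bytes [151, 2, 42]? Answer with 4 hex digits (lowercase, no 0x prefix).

Key decimal bytes [151, 2, 42] = 97 02 2a is 3 bytes ≤ B = 7; zero-pad to 7 bytes: K' = 97 02 2a 00 00 00 00.
K' ⊕ ipad = a1 34 1c 36 36 36 36.  K' ⊕ opad = cb 5e 76 5c 5c 5c 5c.
Inner input = (K'⊕ipad) ∥ m = a1 34 1c 36 36 36 36 ∥ 33 67.
Inner hash: even-index sum = 400 mod 256 = 144; odd-index sum = 211 mod 256 = 211 → 90 d3.
Outer input = (K'⊕opad) ∥ inner = cb 5e 76 5c 5c 5c 5c ∥ 90 d3.
Outer hash (tag): even-index sum = 716 mod 256 = 204; odd-index sum = 422 mod 256 = 166 → cc a6.

cca6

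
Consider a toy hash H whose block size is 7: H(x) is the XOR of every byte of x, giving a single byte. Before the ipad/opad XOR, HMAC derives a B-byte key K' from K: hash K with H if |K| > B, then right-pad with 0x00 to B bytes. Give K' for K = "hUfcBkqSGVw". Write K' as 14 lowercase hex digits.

55000000000000

|K| = 11 > B = 7, so first hash the key.
H(K): XOR 68⊕55⊕66⊕63⊕42⊕6b⊕71⊕53⊕47⊕56⊕77 = 55.
Zero-pad H(K) = 55 to 7 bytes: K' = 55 00 00 00 00 00 00.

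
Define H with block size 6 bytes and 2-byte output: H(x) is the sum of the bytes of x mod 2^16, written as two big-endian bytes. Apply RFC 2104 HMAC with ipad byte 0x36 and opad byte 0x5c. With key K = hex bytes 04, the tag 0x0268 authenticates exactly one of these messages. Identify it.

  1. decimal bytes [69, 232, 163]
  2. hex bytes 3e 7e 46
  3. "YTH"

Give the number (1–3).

2

Key hex bytes 04 is 1 byte ≤ B = 6; zero-pad to 6 bytes: K' = 04 00 00 00 00 00.
K' ⊕ ipad = 32 36 36 36 36 36; K' ⊕ opad = 58 5c 5c 5c 5c 5c.
m1: inner = H(32 36 36 36 36 36 45 e8 a3) = 03 10; tag = H(58 5c 5c 5c 5c 5c 03 10) = 0237
m2: inner = H(32 36 36 36 36 36 3e 7e 46) = 02 42; tag = H(58 5c 5c 5c 5c 5c 02 42) = 0268 ← matches
m3: inner = H(32 36 36 36 36 36 59 54 48) = 02 35; tag = H(58 5c 5c 5c 5c 5c 02 35) = 025b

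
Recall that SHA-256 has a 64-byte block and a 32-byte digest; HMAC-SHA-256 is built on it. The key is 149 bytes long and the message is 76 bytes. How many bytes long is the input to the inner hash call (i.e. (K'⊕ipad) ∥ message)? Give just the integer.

Key is 149 > 64 bytes, so it is hashed to 32 bytes then zero-padded to 64: |K'| = 64.
Inner input = (K'⊕ipad) ∥ m → 64 + 76 = 140 bytes.

140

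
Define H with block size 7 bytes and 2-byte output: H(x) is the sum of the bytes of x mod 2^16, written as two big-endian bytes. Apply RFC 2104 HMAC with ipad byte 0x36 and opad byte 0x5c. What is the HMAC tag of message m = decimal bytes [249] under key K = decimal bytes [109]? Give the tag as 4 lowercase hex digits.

02f3

Key decimal bytes [109] = 6d is 1 byte ≤ B = 7; zero-pad to 7 bytes: K' = 6d 00 00 00 00 00 00.
K' ⊕ ipad = 5b 36 36 36 36 36 36.  K' ⊕ opad = 31 5c 5c 5c 5c 5c 5c.
Inner input = (K'⊕ipad) ∥ m = 5b 36 36 36 36 36 36 ∥ f9.
Inner hash: sum = 91+54+54+54+54+54+54+249 = 664 → 02 98.
Outer input = (K'⊕opad) ∥ inner = 31 5c 5c 5c 5c 5c 5c ∥ 02 98.
Outer hash (tag): sum = 49+92+92+92+92+92+92+2+152 = 755 → 02 f3.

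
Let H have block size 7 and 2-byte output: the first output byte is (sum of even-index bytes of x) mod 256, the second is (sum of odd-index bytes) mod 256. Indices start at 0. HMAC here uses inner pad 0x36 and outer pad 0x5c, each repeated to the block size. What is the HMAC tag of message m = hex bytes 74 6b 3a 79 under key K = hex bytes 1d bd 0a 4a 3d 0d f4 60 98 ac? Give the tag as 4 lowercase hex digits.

Key hex bytes 1d bd 0a 4a 3d 0d f4 60 98 ac is 10 bytes > B = 7, so hash it first: H(key) = f0 20, then zero-pad to 7 bytes: K' = f0 20 00 00 00 00 00.
K' ⊕ ipad = c6 16 36 36 36 36 36.  K' ⊕ opad = ac 7c 5c 5c 5c 5c 5c.
Inner input = (K'⊕ipad) ∥ m = c6 16 36 36 36 36 36 ∥ 74 6b 3a 79.
Inner hash: even-index sum = 588 mod 256 = 76; odd-index sum = 304 mod 256 = 48 → 4c 30.
Outer input = (K'⊕opad) ∥ inner = ac 7c 5c 5c 5c 5c 5c ∥ 4c 30.
Outer hash (tag): even-index sum = 496 mod 256 = 240; odd-index sum = 384 mod 256 = 128 → f0 80.

f080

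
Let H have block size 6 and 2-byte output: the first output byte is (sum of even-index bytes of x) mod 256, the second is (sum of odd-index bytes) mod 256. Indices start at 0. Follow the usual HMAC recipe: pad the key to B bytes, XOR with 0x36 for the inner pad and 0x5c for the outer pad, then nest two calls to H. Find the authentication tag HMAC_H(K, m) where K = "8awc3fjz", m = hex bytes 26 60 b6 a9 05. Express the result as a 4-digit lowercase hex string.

8fb7

Key "8awc3fjz" = 38 61 77 63 33 66 6a 7a is 8 bytes > B = 6, so hash it first: H(key) = 4c a4, then zero-pad to 6 bytes: K' = 4c a4 00 00 00 00.
K' ⊕ ipad = 7a 92 36 36 36 36.  K' ⊕ opad = 10 f8 5c 5c 5c 5c.
Inner input = (K'⊕ipad) ∥ m = 7a 92 36 36 36 36 ∥ 26 60 b6 a9 05.
Inner hash: even-index sum = 455 mod 256 = 199; odd-index sum = 519 mod 256 = 7 → c7 07.
Outer input = (K'⊕opad) ∥ inner = 10 f8 5c 5c 5c 5c ∥ c7 07.
Outer hash (tag): even-index sum = 399 mod 256 = 143; odd-index sum = 439 mod 256 = 183 → 8f b7.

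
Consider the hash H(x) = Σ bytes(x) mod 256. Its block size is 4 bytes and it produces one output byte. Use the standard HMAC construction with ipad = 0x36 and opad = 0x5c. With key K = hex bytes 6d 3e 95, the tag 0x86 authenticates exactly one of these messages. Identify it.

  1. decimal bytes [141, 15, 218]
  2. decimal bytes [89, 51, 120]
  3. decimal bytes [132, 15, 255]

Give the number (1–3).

Key hex bytes 6d 3e 95 is 3 bytes ≤ B = 4; zero-pad to 4 bytes: K' = 6d 3e 95 00.
K' ⊕ ipad = 5b 08 a3 36; K' ⊕ opad = 31 62 c9 5c.
m1: inner = H(5b 08 a3 36 8d 0f da) = b2; tag = H(31 62 c9 5c b2) = 6a
m2: inner = H(5b 08 a3 36 59 33 78) = 40; tag = H(31 62 c9 5c 40) = f8
m3: inner = H(5b 08 a3 36 84 0f ff) = ce; tag = H(31 62 c9 5c ce) = 86 ← matches

3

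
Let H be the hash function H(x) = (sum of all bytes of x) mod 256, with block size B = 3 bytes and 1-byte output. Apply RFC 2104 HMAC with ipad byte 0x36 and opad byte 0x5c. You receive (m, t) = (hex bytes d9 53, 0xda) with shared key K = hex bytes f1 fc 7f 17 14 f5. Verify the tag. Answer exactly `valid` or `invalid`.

valid

Key hex bytes f1 fc 7f 17 14 f5 is 6 bytes > B = 3, so hash it first: H(key) = 8c, then zero-pad to 3 bytes: K' = 8c 00 00.
K' ⊕ ipad = ba 36 36; K' ⊕ opad = d0 5c 5c.
Inner hash: sum = 186+54+54+217+83 = 594; mod 256 = 82 → 52.
Outer hash (recomputed tag): sum = 208+92+92+82 = 474; mod 256 = 218 → da.
Recomputed tag = da; claimed = da → match.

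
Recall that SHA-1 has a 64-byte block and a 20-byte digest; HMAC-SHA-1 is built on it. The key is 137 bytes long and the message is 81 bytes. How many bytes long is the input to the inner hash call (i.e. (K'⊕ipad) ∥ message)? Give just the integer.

Key is 137 > 64 bytes, so it is hashed to 20 bytes then zero-padded to 64: |K'| = 64.
Inner input = (K'⊕ipad) ∥ m → 64 + 81 = 145 bytes.

145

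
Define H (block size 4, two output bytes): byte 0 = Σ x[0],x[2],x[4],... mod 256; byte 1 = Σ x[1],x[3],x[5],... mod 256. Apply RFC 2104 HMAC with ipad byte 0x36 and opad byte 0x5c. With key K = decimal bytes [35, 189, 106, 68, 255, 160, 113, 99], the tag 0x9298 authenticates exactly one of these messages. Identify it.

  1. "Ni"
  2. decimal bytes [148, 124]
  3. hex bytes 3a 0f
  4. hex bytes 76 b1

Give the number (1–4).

Key decimal bytes [35, 189, 106, 68, 255, 160, 113, 99] = 23 bd 6a 44 ff a0 71 63 is 8 bytes > B = 4, so hash it first: H(key) = fd 04, then zero-pad to 4 bytes: K' = fd 04 00 00.
K' ⊕ ipad = cb 32 36 36; K' ⊕ opad = a1 58 5c 5c.
m1: inner = H(cb 32 36 36 4e 69) = 4f d1; tag = H(a1 58 5c 5c 4f d1) = 4c85
m2: inner = H(cb 32 36 36 94 7c) = 95 e4; tag = H(a1 58 5c 5c 95 e4) = 9298 ← matches
m3: inner = H(cb 32 36 36 3a 0f) = 3b 77; tag = H(a1 58 5c 5c 3b 77) = 382b
m4: inner = H(cb 32 36 36 76 b1) = 77 19; tag = H(a1 58 5c 5c 77 19) = 74cd

2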